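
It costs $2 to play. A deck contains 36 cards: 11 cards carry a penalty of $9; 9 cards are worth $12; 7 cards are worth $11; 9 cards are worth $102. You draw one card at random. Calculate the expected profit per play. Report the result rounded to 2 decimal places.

E[payout] = (11/36)·(-9) + (9/36)·12 + (7/36)·11 + (9/36)·102 = 251/9
Expected profit = 251/9 − 2 = 233/9 ≈ $25.89

$25.89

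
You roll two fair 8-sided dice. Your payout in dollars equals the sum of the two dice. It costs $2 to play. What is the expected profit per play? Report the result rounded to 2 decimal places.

Distribution of the sum of the two dice: 2 w.p. 1/64, 3 w.p. 1/32, 4 w.p. 3/64, 5 w.p. 1/16, 6 w.p. 5/64, 7 w.p. 3/32, …
E[payout] = (1/64)·2 + (1/32)·3 + (3/64)·4 + (1/16)·5 + (5/64)·6 + (3/32)·7 + (7/64)·8 + (1/8)·9 + (7/64)·10 + (3/32)·11 + (5/64)·12 + (1/16)·13 + (3/64)·14 + (1/32)·15 + (1/64)·16 = 9
Expected profit = 9 − 2 = 7 ≈ $7.00

$7.00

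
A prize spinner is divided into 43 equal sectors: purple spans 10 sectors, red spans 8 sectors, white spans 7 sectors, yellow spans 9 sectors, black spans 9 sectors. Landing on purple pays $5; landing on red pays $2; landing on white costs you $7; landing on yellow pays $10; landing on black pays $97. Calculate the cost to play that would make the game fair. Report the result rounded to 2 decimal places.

E[payout] = (10/43)·5 + (8/43)·2 + (7/43)·(-7) + (9/43)·10 + (9/43)·97 = 980/43
Fair fee = E[payout] = 980/43 ≈ $22.79

$22.79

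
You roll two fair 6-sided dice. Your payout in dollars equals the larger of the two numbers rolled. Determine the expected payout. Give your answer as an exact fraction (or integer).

Distribution of the larger of the two numbers rolled: 1 w.p. 1/36, 2 w.p. 1/12, 3 w.p. 5/36, 4 w.p. 7/36, 5 w.p. 1/4, 6 w.p. 11/36
E[payout] = (1/36)·1 + (1/12)·2 + (5/36)·3 + (7/36)·4 + (1/4)·5 + (11/36)·6 = 161/36

161/36 dollars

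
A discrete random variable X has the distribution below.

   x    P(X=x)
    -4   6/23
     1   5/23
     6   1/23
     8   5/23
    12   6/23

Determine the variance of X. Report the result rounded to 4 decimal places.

38.9074

E[X] = (6/23)·(-4) + (5/23)·1 + (1/23)·6 + (5/23)·8 + (6/23)·12 = 99/23
E[X²] = (6/23)·16 + (5/23)·1 + (1/23)·36 + (5/23)·64 + (6/23)·144 = 1321/23
Var(X) = 1321/23 − (99/23)² = 20582/529 ≈ 38.9074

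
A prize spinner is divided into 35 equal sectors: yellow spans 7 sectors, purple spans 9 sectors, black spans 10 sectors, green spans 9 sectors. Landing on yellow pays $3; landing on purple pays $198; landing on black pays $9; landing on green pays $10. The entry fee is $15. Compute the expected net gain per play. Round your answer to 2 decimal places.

E[payout] = (7/35)·3 + (9/35)·198 + (10/35)·9 + (9/35)·10 = 1983/35
Expected profit = 1983/35 − 15 = 1458/35 ≈ $41.66

$41.66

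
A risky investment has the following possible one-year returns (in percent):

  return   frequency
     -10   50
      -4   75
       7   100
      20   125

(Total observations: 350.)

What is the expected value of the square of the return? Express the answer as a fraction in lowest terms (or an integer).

Total = 350, so P(return=-10) = 50/350, etc.
E[X²] = (1/7)·100 + (3/14)·16 + (2/7)·49 + (5/14)·400
     = 1222/7

1222/7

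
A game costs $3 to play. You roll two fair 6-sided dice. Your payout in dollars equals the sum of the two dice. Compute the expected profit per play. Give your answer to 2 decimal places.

$4.00

Distribution of the sum of the two dice: 2 w.p. 1/36, 3 w.p. 1/18, 4 w.p. 1/12, 5 w.p. 1/9, 6 w.p. 5/36, 7 w.p. 1/6, …
E[payout] = (1/36)·2 + (1/18)·3 + (1/12)·4 + (1/9)·5 + (5/36)·6 + (1/6)·7 + (5/36)·8 + (1/9)·9 + (1/12)·10 + (1/18)·11 + (1/36)·12 = 7
Expected profit = 7 − 3 = 4 ≈ $4.00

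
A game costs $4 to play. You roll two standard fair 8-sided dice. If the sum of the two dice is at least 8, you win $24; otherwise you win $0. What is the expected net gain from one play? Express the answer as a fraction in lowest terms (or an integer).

E[payout] = (21/64)·0 + (43/64)·24 = 129/8
Expected profit = 129/8 − 4 = 97/8

97/8 dollars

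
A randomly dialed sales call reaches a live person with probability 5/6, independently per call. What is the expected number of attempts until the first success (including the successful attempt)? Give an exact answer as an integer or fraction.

For a geometric distribution, E[trials] = 1/p = 1/(5/6) = 6/5.

6/5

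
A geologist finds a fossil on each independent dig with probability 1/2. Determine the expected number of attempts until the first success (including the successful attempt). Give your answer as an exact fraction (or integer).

For a geometric distribution, E[trials] = 1/p = 1/(1/2) = 2.

2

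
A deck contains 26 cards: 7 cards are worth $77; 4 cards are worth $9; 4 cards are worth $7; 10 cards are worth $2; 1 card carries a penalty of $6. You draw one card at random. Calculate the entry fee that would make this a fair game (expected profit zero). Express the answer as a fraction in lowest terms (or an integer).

617/26 dollars

E[payout] = (7/26)·77 + (4/26)·9 + (4/26)·7 + (10/26)·2 + (1/26)·(-6) = 617/26
Fair fee = E[payout] = 617/26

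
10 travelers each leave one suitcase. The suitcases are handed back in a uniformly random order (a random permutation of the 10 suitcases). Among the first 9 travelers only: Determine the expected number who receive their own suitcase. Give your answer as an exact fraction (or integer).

Let Xᵢ = 1 if person i gets their own suitcase. For each i, P(Xᵢ=1) = 1/10.
By linearity of expectation, E[X₁+…+X_9] = 9·(1/10) = 9/10.

9/10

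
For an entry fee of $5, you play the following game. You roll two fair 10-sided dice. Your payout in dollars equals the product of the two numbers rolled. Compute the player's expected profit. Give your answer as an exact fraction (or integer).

Distribution of the product of the two numbers rolled: 1 w.p. 1/100, 2 w.p. 1/50, 3 w.p. 1/50, 4 w.p. 3/100, 5 w.p. 1/50, 6 w.p. 1/25, …
E[payout] = (1/100)·1 + (1/50)·2 + (1/50)·3 + (3/100)·4 + (1/50)·5 + (1/25)·6 + (1/50)·7 + (1/25)·8 + (3/100)·9 + (1/25)·10 + (1/25)·12 + (1/50)·14 + (1/50)·15 + (3/100)·16 + (1/25)·18 + (1/25)·20 + (1/50)·21 + (1/25)·24 + (1/100)·25 + (1/50)·27 + (1/50)·28 + (1/25)·30 + (1/50)·32 + (1/50)·35 + (3/100)·36 + (1/25)·40 + (1/50)·42 + (1/50)·45 + (1/50)·48 + (1/100)·49 + (1/50)·50 + (1/50)·54 + (1/50)·56 + (1/50)·60 + (1/50)·63 + (1/100)·64 + (1/50)·70 + (1/50)·72 + (1/50)·80 + (1/100)·81 + (1/50)·90 + (1/100)·100 = 121/4
Expected profit = 121/4 − 5 = 101/4

101/4 dollars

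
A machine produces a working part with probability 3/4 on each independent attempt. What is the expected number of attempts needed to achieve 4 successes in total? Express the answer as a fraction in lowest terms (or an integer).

By linearity (sum of 4 independent geometric waits), E[trials] = 4/p = 4/(3/4) = 16/3.

16/3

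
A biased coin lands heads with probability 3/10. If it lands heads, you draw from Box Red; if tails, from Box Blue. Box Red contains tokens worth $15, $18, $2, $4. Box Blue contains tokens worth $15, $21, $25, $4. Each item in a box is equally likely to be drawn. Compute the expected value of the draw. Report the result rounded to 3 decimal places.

E[X | Box Red] = (15 + 18 + 2 + 4)/4 = 39/4
E[X | Box Blue] = (15 + 21 + 25 + 4)/4 = 65/4
E[X] = (3/10)·39/4 + (7/10)·65/4 = 143/10 ≈ 14.300

$14.300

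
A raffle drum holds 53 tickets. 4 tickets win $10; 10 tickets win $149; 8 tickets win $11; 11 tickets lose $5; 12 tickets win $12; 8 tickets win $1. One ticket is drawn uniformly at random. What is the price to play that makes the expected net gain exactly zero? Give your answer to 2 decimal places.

E[payout] = (4/53)·10 + (10/53)·149 + (8/53)·11 + (11/53)·(-5) + (12/53)·12 + (8/53)·1 = 1715/53
Fair fee = E[payout] = 1715/53 ≈ $32.36

$32.36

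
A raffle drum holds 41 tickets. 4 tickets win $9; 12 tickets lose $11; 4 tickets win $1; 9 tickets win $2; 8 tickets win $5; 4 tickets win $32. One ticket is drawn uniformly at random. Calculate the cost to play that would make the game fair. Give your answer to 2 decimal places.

$2.29

E[payout] = (4/41)·9 + (12/41)·(-11) + (4/41)·1 + (9/41)·2 + (8/41)·5 + (4/41)·32 = 94/41
Fair fee = E[payout] = 94/41 ≈ $2.29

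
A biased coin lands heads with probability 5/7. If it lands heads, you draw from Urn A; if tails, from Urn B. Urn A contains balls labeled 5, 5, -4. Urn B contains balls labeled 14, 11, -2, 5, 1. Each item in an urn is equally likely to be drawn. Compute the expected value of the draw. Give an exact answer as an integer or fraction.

E[X | Urn A] = (5 + 5 − 4)/3 = 2
E[X | Urn B] = (14 + 11 − 2 + 5 + 1)/5 = 29/5
E[X] = (5/7)·2 + (2/7)·29/5 = 108/35

108/35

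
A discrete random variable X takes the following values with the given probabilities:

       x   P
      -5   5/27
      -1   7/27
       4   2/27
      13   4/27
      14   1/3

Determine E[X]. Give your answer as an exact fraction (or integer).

154/27

E[X] = (5/27)·(-5) + (7/27)·(-1) + (2/27)·4 + (4/27)·13 + (1/3)·14
     = 154/27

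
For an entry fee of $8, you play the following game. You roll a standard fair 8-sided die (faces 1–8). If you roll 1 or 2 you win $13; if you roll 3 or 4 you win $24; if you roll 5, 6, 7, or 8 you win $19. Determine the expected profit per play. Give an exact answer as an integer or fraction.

E[payout] = (1/4)·13 + (1/2)·19 + (1/4)·24 = 75/4
Expected profit = 75/4 − 8 = 43/4

43/4 dollars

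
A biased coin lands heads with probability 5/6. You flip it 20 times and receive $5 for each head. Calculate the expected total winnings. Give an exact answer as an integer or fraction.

250/3 dollars

E[#heads] = 20·5/6 = 50/3 (linearity over flips).
E[winnings] = 5·50/3 = 250/3.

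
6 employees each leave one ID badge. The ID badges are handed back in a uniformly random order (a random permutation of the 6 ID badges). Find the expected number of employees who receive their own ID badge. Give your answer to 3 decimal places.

Let Xᵢ = 1 if person i gets their own ID badge. For each i, P(Xᵢ=1) = 1/6.
By linearity of expectation, E[X₁+…+X_6] = 6·(1/6) = 1.
≈ 1.000

1.000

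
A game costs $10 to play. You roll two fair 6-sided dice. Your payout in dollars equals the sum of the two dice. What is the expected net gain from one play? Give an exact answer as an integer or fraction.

-$3

Distribution of the sum of the two dice: 2 w.p. 1/36, 3 w.p. 1/18, 4 w.p. 1/12, 5 w.p. 1/9, 6 w.p. 5/36, 7 w.p. 1/6, …
E[payout] = (1/36)·2 + (1/18)·3 + (1/12)·4 + (1/9)·5 + (5/36)·6 + (1/6)·7 + (5/36)·8 + (1/9)·9 + (1/12)·10 + (1/18)·11 + (1/36)·12 = 7
Expected profit = 7 − 10 = -3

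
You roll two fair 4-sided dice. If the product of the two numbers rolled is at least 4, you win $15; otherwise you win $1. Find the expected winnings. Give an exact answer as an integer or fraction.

85/8 dollars

E[payout] = (5/16)·1 + (11/16)·15 = 85/8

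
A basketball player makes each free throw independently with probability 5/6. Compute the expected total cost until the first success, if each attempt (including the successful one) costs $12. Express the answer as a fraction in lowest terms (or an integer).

E[#attempts] = 1/p = 6/5; E[cost] = 12·6/5 = 72/5.

72/5 dollars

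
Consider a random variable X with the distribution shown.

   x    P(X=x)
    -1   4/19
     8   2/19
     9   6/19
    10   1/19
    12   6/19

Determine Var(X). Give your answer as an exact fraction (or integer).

E[X] = (4/19)·(-1) + (2/19)·8 + (6/19)·9 + (1/19)·10 + (6/19)·12 = 148/19
E[X²] = (4/19)·1 + (2/19)·64 + (6/19)·81 + (1/19)·100 + (6/19)·144 = 1582/19
Var(X) = 1582/19 − (148/19)² = 8154/361

8154/361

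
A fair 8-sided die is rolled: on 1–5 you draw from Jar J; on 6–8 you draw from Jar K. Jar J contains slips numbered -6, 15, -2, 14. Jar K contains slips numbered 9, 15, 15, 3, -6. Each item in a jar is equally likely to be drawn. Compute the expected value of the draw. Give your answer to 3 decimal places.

E[X | Jar J] = (-6 + 15 − 2 + 14)/4 = 21/4
E[X | Jar K] = (9 + 15 + 15 + 3 − 6)/5 = 36/5
E[X] = (5/8)·21/4 + (3/8)·36/5 = 957/160 ≈ 5.981

5.981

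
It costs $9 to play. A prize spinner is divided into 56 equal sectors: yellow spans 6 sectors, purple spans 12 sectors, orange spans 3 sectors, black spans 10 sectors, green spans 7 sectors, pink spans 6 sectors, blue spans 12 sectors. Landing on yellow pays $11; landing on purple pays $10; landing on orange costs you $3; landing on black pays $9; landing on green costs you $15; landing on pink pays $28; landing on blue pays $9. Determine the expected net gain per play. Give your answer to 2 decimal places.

-$1.18

E[payout] = (6/56)·11 + (12/56)·10 + (3/56)·(-3) + (10/56)·9 + (7/56)·(-15) + (6/56)·28 + (12/56)·9 = 219/28
Expected profit = 219/28 − 9 = -33/28 ≈ -$1.18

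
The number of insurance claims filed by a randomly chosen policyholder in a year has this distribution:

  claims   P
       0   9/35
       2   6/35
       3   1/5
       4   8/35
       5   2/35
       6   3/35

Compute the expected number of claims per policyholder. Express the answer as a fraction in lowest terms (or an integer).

E[X] = (9/35)·0 + (6/35)·2 + (1/5)·3 + (8/35)·4 + (2/35)·5 + (3/35)·6
     = 93/35

93/35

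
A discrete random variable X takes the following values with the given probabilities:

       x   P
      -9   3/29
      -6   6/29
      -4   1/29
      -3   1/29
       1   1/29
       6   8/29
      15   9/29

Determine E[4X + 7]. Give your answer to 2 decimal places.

E[4x+7] = (3/29)·(-29) + (6/29)·(-17) + (1/29)·(-9) + (1/29)·(-5) + (1/29)·11 + (8/29)·31 + (9/29)·67
     = 659/29 ≈ 22.72

22.72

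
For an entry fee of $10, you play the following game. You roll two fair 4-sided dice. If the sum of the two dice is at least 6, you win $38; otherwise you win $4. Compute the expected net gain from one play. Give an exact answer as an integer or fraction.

27/4 dollars

E[payout] = (5/8)·4 + (3/8)·38 = 67/4
Expected profit = 67/4 − 10 = 27/4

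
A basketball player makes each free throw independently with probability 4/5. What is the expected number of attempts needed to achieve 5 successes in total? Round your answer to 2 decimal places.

6.25

By linearity (sum of 5 independent geometric waits), E[trials] = 5/p = 5/(4/5) = 25/4.
≈ 6.25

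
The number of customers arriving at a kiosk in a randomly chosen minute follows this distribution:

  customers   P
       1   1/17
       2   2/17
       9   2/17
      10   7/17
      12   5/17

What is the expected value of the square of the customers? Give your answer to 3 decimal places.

93.588

E[X²] = (1/17)·1 + (2/17)·4 + (2/17)·81 + (7/17)·100 + (5/17)·144
     = 1591/17 ≈ 93.588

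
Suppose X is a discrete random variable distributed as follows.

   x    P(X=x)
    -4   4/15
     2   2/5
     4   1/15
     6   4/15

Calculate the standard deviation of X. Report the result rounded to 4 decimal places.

3.7381

E[X] = 8/5, E[X²] = 248/15
Var(X) = E[X²] − (E[X])² = 248/15 − 64/25 = 1048/75
SD(X) = √(1048/75) ≈ 3.7381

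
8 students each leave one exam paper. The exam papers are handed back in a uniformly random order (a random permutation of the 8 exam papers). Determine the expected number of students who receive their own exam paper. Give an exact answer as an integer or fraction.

1

Let Xᵢ = 1 if person i gets their own exam paper. For each i, P(Xᵢ=1) = 1/8.
By linearity of expectation, E[X₁+…+X_8] = 8·(1/8) = 1.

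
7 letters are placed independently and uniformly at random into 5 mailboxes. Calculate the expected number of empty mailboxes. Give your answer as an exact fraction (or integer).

16384/15625

Let Xⱼ=1 if mailbox j is empty. P(Xⱼ=1) = ((5-1)/5)^7 = 16384/78125.
By linearity, E[#empty] = 5·16384/78125 = 16384/15625.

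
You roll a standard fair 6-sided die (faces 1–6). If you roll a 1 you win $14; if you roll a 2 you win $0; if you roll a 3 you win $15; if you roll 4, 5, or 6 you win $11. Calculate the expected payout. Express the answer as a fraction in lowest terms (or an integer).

31/3 dollars

E[payout] = (1/6)·0 + (1/2)·11 + (1/6)·14 + (1/6)·15 = 31/3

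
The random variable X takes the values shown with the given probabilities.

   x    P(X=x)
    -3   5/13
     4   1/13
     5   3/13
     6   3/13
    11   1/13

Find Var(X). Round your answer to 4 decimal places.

21.6331

E[X] = (5/13)·(-3) + (1/13)·4 + (3/13)·5 + (3/13)·6 + (1/13)·11 = 33/13
E[X²] = (5/13)·9 + (1/13)·16 + (3/13)·25 + (3/13)·36 + (1/13)·121 = 365/13
Var(X) = 365/13 − (33/13)² = 3656/169 ≈ 21.6331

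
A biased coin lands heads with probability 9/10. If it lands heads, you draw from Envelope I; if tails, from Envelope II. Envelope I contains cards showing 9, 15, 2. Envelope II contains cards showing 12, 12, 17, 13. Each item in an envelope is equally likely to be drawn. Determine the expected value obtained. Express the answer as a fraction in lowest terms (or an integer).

E[X | Envelope I] = (9 + 15 + 2)/3 = 26/3
E[X | Envelope II] = (12 + 12 + 17 + 13)/4 = 27/2
E[X] = (9/10)·26/3 + (1/10)·27/2 = 183/20

183/20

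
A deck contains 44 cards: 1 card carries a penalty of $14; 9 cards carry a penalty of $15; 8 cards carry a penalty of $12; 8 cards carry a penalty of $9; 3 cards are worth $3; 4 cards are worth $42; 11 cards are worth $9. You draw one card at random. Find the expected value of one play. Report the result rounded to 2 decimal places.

E[payout] = (1/44)·(-14) + (9/44)·(-15) + (8/44)·(-12) + (8/44)·(-9) + (3/44)·3 + (4/44)·42 + (11/44)·9 = -41/44
≈ -$0.93

-$0.93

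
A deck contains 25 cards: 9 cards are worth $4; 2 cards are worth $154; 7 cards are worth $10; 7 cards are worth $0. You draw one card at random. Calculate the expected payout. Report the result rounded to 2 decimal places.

$16.56

E[payout] = (9/25)·4 + (2/25)·154 + (7/25)·10 + (7/25)·0 = 414/25
≈ $16.56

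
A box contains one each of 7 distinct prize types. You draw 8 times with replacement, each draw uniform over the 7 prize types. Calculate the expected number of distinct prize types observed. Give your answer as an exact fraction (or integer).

4085185/823543

Let Xⱼ=1 if type j appears at least once. P(Xⱼ=1) = 1 − ((7−1)/7)^8 = 4085185/5764801.
E[#distinct] = 7·4085185/5764801 = 4085185/823543.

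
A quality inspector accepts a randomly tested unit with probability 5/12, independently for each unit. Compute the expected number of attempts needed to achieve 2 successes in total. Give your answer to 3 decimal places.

By linearity (sum of 2 independent geometric waits), E[trials] = 2/p = 2/(5/12) = 24/5.
≈ 4.800

4.800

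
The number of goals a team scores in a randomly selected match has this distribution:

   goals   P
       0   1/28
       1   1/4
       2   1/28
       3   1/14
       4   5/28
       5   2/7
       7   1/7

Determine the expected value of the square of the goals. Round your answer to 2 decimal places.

E[X²] = (1/28)·0 + (1/4)·1 + (1/28)·4 + (1/14)·9 + (5/28)·16 + (2/7)·25 + (1/7)·49
     = 505/28 ≈ 18.04

18.04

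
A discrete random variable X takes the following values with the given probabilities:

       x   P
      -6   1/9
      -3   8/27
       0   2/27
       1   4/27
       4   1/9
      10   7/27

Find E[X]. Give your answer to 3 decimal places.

1.630

E[X] = (1/9)·(-6) + (8/27)·(-3) + (2/27)·0 + (4/27)·1 + (1/9)·4 + (7/27)·10
     = 44/27 ≈ 1.630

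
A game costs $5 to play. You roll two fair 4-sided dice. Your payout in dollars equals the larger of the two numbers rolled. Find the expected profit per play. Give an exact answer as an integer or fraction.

Distribution of the larger of the two numbers rolled: 1 w.p. 1/16, 2 w.p. 3/16, 3 w.p. 5/16, 4 w.p. 7/16
E[payout] = (1/16)·1 + (3/16)·2 + (5/16)·3 + (7/16)·4 = 25/8
Expected profit = 25/8 − 5 = -15/8

-15/8 dollars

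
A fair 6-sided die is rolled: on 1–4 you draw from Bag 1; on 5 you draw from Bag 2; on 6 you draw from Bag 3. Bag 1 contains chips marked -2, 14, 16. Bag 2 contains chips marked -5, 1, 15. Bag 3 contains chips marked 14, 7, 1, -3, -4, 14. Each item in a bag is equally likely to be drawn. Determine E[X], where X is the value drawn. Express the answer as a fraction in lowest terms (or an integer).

275/36

E[X | Bag 1] = (-2 + 14 + 16)/3 = 28/3
E[X | Bag 2] = (-5 + 1 + 15)/3 = 11/3
E[X | Bag 3] = (14 + 7 + 1 − 3 − 4 + 14)/6 = 29/6
E[X] = (2/3)·28/3 + (1/6)·11/3 + (1/6)·29/6 = 275/36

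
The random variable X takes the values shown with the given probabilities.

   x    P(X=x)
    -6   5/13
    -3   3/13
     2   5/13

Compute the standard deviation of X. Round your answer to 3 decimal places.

E[X] = -29/13, E[X²] = 227/13
Var(X) = E[X²] − (E[X])² = 227/13 − 841/169 = 2110/169
SD(X) = √(2110/169) ≈ 3.533

3.533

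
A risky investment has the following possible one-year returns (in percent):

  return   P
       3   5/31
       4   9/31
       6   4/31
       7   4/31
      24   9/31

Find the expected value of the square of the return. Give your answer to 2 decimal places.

184.29

E[X²] = (5/31)·9 + (9/31)·16 + (4/31)·36 + (4/31)·49 + (9/31)·576
     = 5713/31 ≈ 184.29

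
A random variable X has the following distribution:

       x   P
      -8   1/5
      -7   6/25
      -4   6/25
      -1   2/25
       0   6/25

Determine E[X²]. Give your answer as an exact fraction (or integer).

712/25

E[X²] = (1/5)·64 + (6/25)·49 + (6/25)·16 + (2/25)·1 + (6/25)·0
     = 712/25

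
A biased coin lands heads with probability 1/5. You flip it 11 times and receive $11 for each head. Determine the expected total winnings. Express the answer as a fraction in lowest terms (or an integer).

121/5 dollars

E[#heads] = 11·1/5 = 11/5 (linearity over flips).
E[winnings] = 11·11/5 = 121/5.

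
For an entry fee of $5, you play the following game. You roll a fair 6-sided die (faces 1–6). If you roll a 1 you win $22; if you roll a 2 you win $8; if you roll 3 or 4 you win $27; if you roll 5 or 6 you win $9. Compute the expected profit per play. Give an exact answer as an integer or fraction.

E[payout] = (1/6)·8 + (1/3)·9 + (1/6)·22 + (1/3)·27 = 17
Expected profit = 17 − 5 = 12

$12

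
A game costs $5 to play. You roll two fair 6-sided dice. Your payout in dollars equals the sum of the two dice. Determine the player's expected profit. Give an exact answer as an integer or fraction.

$2

Distribution of the sum of the two dice: 2 w.p. 1/36, 3 w.p. 1/18, 4 w.p. 1/12, 5 w.p. 1/9, 6 w.p. 5/36, 7 w.p. 1/6, …
E[payout] = (1/36)·2 + (1/18)·3 + (1/12)·4 + (1/9)·5 + (5/36)·6 + (1/6)·7 + (5/36)·8 + (1/9)·9 + (1/12)·10 + (1/18)·11 + (1/36)·12 = 7
Expected profit = 7 − 5 = 2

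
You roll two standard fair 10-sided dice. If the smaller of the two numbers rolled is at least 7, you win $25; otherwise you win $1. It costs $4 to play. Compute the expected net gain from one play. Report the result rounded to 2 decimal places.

E[payout] = (21/25)·1 + (4/25)·25 = 121/25
Expected profit = 121/25 − 4 = 21/25 ≈ $0.84

$0.84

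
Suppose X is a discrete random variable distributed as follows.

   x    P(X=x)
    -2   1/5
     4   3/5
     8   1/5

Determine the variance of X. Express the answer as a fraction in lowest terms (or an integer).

E[X] = (1/5)·(-2) + (3/5)·4 + (1/5)·8 = 18/5
E[X²] = (1/5)·4 + (3/5)·16 + (1/5)·64 = 116/5
Var(X) = 116/5 − (18/5)² = 256/25

256/25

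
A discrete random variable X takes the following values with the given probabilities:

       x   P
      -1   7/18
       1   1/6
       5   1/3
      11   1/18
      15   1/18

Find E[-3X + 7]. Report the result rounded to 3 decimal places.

E[-3x+7] = (7/18)·10 + (1/6)·4 + (1/3)·(-8) + (1/18)·(-26) + (1/18)·(-38)
     = -5/3 ≈ -1.667

-1.667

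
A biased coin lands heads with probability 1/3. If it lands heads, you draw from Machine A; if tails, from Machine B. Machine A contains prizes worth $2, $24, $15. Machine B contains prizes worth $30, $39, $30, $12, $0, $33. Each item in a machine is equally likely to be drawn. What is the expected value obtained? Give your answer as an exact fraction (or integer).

E[X | Machine A] = (2 + 24 + 15)/3 = 41/3
E[X | Machine B] = (30 + 39 + 30 + 12 + 0 + 33)/6 = 24
E[X] = (1/3)·41/3 + (2/3)·24 = 185/9

185/9 dollars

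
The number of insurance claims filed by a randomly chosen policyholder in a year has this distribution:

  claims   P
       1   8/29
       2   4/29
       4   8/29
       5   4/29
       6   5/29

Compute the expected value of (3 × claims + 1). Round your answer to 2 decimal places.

E[3x+1] = (8/29)·4 + (4/29)·7 + (8/29)·13 + (4/29)·16 + (5/29)·19
     = 323/29 ≈ 11.14

11.14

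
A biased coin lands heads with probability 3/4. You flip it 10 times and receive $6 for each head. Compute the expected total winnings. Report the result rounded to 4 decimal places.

E[#heads] = 10·3/4 = 15/2 (linearity over flips).
E[winnings] = 6·15/2 = 45.
≈ 45.0000

$45.0000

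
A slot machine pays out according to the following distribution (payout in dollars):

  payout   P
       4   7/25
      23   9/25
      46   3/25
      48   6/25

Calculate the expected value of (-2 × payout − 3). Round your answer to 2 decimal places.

E[-2x-3] = (7/25)·(-11) + (9/25)·(-49) + (3/25)·(-95) + (6/25)·(-99)
     = -1397/25 ≈ -55.88

-55.88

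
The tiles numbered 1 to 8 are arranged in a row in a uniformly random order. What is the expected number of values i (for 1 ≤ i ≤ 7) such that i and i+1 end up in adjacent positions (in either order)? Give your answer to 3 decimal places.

1.750

For each i ∈ {1,…,7}, let Xᵢ = 1 if i and i+1 are adjacent. P(Xᵢ=1) = 2·(8−1)!/8! = 2/8.
By linearity, E[ΣXᵢ] = (7)·(2/8) = 7/4.
≈ 1.750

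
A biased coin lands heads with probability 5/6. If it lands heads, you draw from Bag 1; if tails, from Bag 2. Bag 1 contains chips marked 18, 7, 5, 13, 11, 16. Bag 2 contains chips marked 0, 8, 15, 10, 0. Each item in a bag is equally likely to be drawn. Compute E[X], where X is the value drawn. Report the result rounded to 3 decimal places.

E[X | Bag 1] = (18 + 7 + 5 + 13 + 11 + 16)/6 = 35/3
E[X | Bag 2] = (0 + 8 + 15 + 10 + 0)/5 = 33/5
E[X] = (5/6)·35/3 + (1/6)·33/5 = 487/45 ≈ 10.822

10.822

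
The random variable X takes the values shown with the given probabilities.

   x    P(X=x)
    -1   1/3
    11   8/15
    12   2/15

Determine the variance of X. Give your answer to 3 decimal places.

E[X] = (1/3)·(-1) + (8/15)·11 + (2/15)·12 = 107/15
E[X²] = (1/3)·1 + (8/15)·121 + (2/15)·144 = 1261/15
Var(X) = 1261/15 − (107/15)² = 7466/225 ≈ 33.182

33.182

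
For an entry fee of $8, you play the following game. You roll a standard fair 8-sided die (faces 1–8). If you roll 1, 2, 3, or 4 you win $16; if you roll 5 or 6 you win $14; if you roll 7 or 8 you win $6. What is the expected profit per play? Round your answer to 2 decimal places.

$5.00

E[payout] = (1/4)·6 + (1/4)·14 + (1/2)·16 = 13
Expected profit = 13 − 8 = 5 ≈ $5.00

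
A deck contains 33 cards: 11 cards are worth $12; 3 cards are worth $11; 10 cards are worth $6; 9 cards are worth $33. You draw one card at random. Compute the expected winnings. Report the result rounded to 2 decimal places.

E[payout] = (11/33)·12 + (3/33)·11 + (10/33)·6 + (9/33)·33 = 174/11
≈ $15.82

$15.82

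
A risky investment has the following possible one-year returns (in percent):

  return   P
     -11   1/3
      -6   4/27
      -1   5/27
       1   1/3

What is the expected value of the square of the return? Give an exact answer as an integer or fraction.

1247/27

E[X²] = (1/3)·121 + (4/27)·36 + (5/27)·1 + (1/3)·1
     = 1247/27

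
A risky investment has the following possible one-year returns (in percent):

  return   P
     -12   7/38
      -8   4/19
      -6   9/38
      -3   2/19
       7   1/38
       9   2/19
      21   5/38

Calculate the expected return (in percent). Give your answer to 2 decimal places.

-1.74

E[X] = (7/38)·(-12) + (4/19)·(-8) + (9/38)·(-6) + (2/19)·(-3) + (1/38)·7 + (2/19)·9 + (5/38)·21
     = -33/19 ≈ -1.74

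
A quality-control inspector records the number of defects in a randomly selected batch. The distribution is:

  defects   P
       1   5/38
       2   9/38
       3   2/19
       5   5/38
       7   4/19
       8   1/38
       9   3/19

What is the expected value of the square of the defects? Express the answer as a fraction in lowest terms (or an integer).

E[X²] = (5/38)·1 + (9/38)·4 + (2/19)·9 + (5/38)·25 + (4/19)·49 + (1/38)·64 + (3/19)·81
     = 572/19

572/19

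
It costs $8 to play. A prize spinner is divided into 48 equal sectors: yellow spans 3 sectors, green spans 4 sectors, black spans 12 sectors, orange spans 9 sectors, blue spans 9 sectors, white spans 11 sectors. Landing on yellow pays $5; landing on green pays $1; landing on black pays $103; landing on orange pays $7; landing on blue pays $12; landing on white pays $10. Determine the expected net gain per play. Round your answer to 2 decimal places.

E[payout] = (3/48)·5 + (4/48)·1 + (12/48)·103 + (9/48)·7 + (9/48)·12 + (11/48)·10 = 32
Expected profit = 32 − 8 = 24 ≈ $24.00

$24.00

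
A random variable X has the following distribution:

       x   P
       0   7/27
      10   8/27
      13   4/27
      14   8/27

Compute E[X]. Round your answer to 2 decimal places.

9.04

E[X] = (7/27)·0 + (8/27)·10 + (4/27)·13 + (8/27)·14
     = 244/27 ≈ 9.04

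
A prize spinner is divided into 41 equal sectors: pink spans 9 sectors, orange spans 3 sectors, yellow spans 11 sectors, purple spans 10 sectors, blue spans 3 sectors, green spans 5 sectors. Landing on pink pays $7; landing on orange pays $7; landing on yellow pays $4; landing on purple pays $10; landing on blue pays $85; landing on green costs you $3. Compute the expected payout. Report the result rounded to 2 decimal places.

$11.41

E[payout] = (9/41)·7 + (3/41)·7 + (11/41)·4 + (10/41)·10 + (3/41)·85 + (5/41)·(-3) = 468/41
≈ $11.41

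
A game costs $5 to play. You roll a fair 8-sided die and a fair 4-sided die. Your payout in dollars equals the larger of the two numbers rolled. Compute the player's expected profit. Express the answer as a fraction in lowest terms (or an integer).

-3/16 dollars

Distribution of the larger of the two numbers rolled: 1 w.p. 1/32, 2 w.p. 3/32, 3 w.p. 5/32, 4 w.p. 7/32, 5 w.p. 1/8, 6 w.p. 1/8, …
E[payout] = (1/32)·1 + (3/32)·2 + (5/32)·3 + (7/32)·4 + (1/8)·5 + (1/8)·6 + (1/8)·7 + (1/8)·8 = 77/16
Expected profit = 77/16 − 5 = -3/16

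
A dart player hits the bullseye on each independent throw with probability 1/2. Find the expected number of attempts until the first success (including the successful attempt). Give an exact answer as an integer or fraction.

For a geometric distribution, E[trials] = 1/p = 1/(1/2) = 2.

2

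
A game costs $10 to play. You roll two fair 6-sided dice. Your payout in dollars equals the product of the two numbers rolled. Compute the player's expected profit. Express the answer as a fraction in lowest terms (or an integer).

Distribution of the product of the two numbers rolled: 1 w.p. 1/36, 2 w.p. 1/18, 3 w.p. 1/18, 4 w.p. 1/12, 5 w.p. 1/18, 6 w.p. 1/9, …
E[payout] = (1/36)·1 + (1/18)·2 + (1/18)·3 + (1/12)·4 + (1/18)·5 + (1/9)·6 + (1/18)·8 + (1/36)·9 + (1/18)·10 + (1/9)·12 + (1/18)·15 + (1/36)·16 + (1/18)·18 + (1/18)·20 + (1/18)·24 + (1/36)·25 + (1/18)·30 + (1/36)·36 = 49/4
Expected profit = 49/4 − 10 = 9/4

9/4 dollars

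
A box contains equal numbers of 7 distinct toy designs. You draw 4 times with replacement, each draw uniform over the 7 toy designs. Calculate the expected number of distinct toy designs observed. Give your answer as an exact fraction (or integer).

1105/343

Let Xⱼ=1 if type j appears at least once. P(Xⱼ=1) = 1 − ((7−1)/7)^4 = 1105/2401.
E[#distinct] = 7·1105/2401 = 1105/343.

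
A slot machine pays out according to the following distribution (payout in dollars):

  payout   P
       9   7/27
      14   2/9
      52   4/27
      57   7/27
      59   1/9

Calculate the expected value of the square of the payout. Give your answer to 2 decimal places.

E[X²] = (7/27)·81 + (2/9)·196 + (4/27)·2704 + (7/27)·3249 + (1/9)·3481
     = 45745/27 ≈ 1694.26

1694.26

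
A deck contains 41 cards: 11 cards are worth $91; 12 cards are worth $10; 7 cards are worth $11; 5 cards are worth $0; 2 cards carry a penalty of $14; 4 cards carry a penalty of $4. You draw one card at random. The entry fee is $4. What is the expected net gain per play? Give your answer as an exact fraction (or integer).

990/41 dollars

E[payout] = (11/41)·91 + (12/41)·10 + (7/41)·11 + (5/41)·0 + (2/41)·(-14) + (4/41)·(-4) = 1154/41
Expected profit = 1154/41 − 4 = 990/41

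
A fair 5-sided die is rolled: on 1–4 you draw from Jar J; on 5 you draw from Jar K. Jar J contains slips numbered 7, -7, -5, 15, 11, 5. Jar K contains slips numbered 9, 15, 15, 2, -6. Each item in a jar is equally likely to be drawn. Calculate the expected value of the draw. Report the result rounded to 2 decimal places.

4.87

E[X | Jar J] = (7 − 7 − 5 + 15 + 11 + 5)/6 = 13/3
E[X | Jar K] = (9 + 15 + 15 + 2 − 6)/5 = 7
E[X] = (4/5)·13/3 + (1/5)·7 = 73/15 ≈ 4.87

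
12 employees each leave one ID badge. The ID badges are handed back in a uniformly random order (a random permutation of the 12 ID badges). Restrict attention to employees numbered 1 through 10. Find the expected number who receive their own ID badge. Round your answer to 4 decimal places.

Let Xᵢ = 1 if person i gets their own ID badge. For each i, P(Xᵢ=1) = 1/12.
By linearity of expectation, E[X₁+…+X_10] = 10·(1/12) = 5/6.
≈ 0.8333

0.8333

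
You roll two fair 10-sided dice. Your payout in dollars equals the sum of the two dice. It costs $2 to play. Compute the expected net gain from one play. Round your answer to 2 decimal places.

$9.00

Distribution of the sum of the two dice: 2 w.p. 1/100, 3 w.p. 1/50, 4 w.p. 3/100, 5 w.p. 1/25, 6 w.p. 1/20, 7 w.p. 3/50, …
E[payout] = (1/100)·2 + (1/50)·3 + (3/100)·4 + (1/25)·5 + (1/20)·6 + (3/50)·7 + (7/100)·8 + (2/25)·9 + (9/100)·10 + (1/10)·11 + (9/100)·12 + (2/25)·13 + (7/100)·14 + (3/50)·15 + (1/20)·16 + (1/25)·17 + (3/100)·18 + (1/50)·19 + (1/100)·20 = 11
Expected profit = 11 − 2 = 9 ≈ $9.00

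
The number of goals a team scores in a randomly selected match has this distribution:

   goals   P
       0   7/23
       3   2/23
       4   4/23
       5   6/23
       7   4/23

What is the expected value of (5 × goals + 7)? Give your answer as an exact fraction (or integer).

561/23

E[5x+7] = (7/23)·7 + (2/23)·22 + (4/23)·27 + (6/23)·32 + (4/23)·42
     = 561/23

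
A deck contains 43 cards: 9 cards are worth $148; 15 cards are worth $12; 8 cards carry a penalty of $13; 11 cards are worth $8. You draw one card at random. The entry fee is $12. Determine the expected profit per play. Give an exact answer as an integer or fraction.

E[payout] = (9/43)·148 + (15/43)·12 + (8/43)·(-13) + (11/43)·8 = 1496/43
Expected profit = 1496/43 − 12 = 980/43

980/43 dollars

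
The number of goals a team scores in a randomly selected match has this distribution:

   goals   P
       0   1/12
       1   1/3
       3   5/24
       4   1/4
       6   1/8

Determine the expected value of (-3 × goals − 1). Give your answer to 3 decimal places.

-9.125

E[-3x-1] = (1/12)·(-1) + (1/3)·(-4) + (5/24)·(-10) + (1/4)·(-13) + (1/8)·(-19)
     = -73/8 ≈ -9.125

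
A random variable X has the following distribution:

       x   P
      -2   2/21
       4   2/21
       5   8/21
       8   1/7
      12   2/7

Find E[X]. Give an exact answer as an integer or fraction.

E[X] = (2/21)·(-2) + (2/21)·4 + (8/21)·5 + (1/7)·8 + (2/7)·12
     = 20/3

20/3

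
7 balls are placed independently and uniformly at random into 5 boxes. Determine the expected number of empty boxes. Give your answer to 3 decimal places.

1.049

Let Xⱼ=1 if box j is empty. P(Xⱼ=1) = ((5-1)/5)^7 = 16384/78125.
By linearity, E[#empty] = 5·16384/78125 = 16384/15625.
≈ 1.049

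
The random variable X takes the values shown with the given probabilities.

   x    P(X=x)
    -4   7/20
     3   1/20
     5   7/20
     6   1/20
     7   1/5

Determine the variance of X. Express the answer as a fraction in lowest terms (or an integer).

539/25

E[X] = (7/20)·(-4) + (1/20)·3 + (7/20)·5 + (1/20)·6 + (1/5)·7 = 11/5
E[X²] = (7/20)·16 + (1/20)·9 + (7/20)·25 + (1/20)·36 + (1/5)·49 = 132/5
Var(X) = 132/5 − (11/5)² = 539/25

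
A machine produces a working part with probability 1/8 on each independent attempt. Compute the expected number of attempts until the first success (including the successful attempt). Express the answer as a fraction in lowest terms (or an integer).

For a geometric distribution, E[trials] = 1/p = 1/(1/8) = 8.

8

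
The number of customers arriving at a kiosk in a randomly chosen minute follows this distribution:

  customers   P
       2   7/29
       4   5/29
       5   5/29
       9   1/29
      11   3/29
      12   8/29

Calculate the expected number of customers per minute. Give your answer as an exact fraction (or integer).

E[X] = (7/29)·2 + (5/29)·4 + (5/29)·5 + (1/29)·9 + (3/29)·11 + (8/29)·12
     = 197/29

197/29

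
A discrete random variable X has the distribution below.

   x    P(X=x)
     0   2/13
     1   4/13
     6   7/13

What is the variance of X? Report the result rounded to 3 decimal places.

E[X] = (2/13)·0 + (4/13)·1 + (7/13)·6 = 46/13
E[X²] = (2/13)·0 + (4/13)·1 + (7/13)·36 = 256/13
Var(X) = 256/13 − (46/13)² = 1212/169 ≈ 7.172

7.172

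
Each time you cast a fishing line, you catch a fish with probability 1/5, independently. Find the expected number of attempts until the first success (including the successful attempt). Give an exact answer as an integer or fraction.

5

For a geometric distribution, E[trials] = 1/p = 1/(1/5) = 5.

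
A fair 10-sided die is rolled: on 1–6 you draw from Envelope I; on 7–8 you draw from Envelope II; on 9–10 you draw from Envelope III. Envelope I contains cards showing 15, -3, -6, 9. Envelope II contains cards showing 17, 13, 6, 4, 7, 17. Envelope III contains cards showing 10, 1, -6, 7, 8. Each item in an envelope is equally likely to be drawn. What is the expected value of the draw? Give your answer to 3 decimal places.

E[X | Envelope I] = (15 − 3 − 6 + 9)/4 = 15/4
E[X | Envelope II] = (17 + 13 + 6 + 4 + 7 + 17)/6 = 32/3
E[X | Envelope III] = (10 + 1 − 6 + 7 + 8)/5 = 4
E[X] = (3/5)·15/4 + (1/5)·32/3 + (1/5)·4 = 311/60 ≈ 5.183

5.183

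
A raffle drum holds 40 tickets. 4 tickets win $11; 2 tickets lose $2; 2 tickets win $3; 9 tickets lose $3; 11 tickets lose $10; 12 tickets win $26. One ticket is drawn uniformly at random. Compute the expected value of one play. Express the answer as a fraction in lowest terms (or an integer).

E[payout] = (4/40)·11 + (2/40)·(-2) + (2/40)·3 + (9/40)·(-3) + (11/40)·(-10) + (12/40)·26 = 221/40

221/40 dollars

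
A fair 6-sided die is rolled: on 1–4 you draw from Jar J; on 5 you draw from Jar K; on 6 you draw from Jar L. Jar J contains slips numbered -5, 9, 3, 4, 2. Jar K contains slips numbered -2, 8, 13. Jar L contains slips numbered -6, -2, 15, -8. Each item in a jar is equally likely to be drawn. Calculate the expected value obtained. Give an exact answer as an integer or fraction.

989/360

E[X | Jar J] = (-5 + 9 + 3 + 4 + 2)/5 = 13/5
E[X | Jar K] = (-2 + 8 + 13)/3 = 19/3
E[X | Jar L] = (-6 − 2 + 15 − 8)/4 = -1/4
E[X] = (2/3)·13/5 + (1/6)·19/3 + (1/6)·(-1/4) = 989/360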